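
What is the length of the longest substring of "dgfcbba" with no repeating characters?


Input: "dgfcbba"
Sliding window (track last position of each char):
  Position 0 ('d'): window [0,0] length 1 -- new best
  Position 1 ('g'): window [0,1] length 2 -- new best
  Position 2 ('f'): window [0,2] length 3 -- new best
  Position 3 ('c'): window [0,3] length 4 -- new best
  Position 4 ('b'): window [0,4] length 5 -- new best
  Position 5 ('b'): repeat (last at 4), move window start to 5
  Position 5 ('b'): window [5,5] length 1
  Position 6 ('a'): window [5,6] length 2
Longest substring with no repeats: "dgfcb" with length 5

5


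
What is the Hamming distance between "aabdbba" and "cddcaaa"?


Comparing "aabdbba" and "cddcaaa" position by position:
  Position 0: 'a' vs 'c' => differ
  Position 1: 'a' vs 'd' => differ
  Position 2: 'b' vs 'd' => differ
  Position 3: 'd' vs 'c' => differ
  Position 4: 'b' vs 'a' => differ
  Position 5: 'b' vs 'a' => differ
  Position 6: 'a' vs 'a' => same
Total differences (Hamming distance): 6

6


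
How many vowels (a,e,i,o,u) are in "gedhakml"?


Input: gedhakml
Checking each character:
  'g' at position 0: consonant
  'e' at position 1: vowel (running total: 1)
  'd' at position 2: consonant
  'h' at position 3: consonant
  'a' at position 4: vowel (running total: 2)
  'k' at position 5: consonant
  'm' at position 6: consonant
  'l' at position 7: consonant
Total vowels: 2

2


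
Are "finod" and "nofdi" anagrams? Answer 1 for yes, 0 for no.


Strings: "finod", "nofdi"
Sorted first:  dfino
Sorted second: dfino
Sorted forms match => anagrams

1


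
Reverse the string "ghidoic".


Input: ghidoic
Reading characters right to left:
  Position 6: 'c'
  Position 5: 'i'
  Position 4: 'o'
  Position 3: 'd'
  Position 2: 'i'
  Position 1: 'h'
  Position 0: 'g'
Reversed: ciodihg

ciodihg


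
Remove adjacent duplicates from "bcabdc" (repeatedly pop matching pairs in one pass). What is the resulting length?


Input: bcabdc
Stack-based adjacent duplicate removal:
  Read 'b': push. Stack: b
  Read 'c': push. Stack: bc
  Read 'a': push. Stack: bca
  Read 'b': push. Stack: bcab
  Read 'd': push. Stack: bcabd
  Read 'c': push. Stack: bcabdc
Final stack: "bcabdc" (length 6)

6


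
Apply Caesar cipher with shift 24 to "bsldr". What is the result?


Caesar cipher: shift "bsldr" by 24
  'b' (pos 1) + 24 = pos 25 = 'z'
  's' (pos 18) + 24 = pos 16 = 'q'
  'l' (pos 11) + 24 = pos 9 = 'j'
  'd' (pos 3) + 24 = pos 1 = 'b'
  'r' (pos 17) + 24 = pos 15 = 'p'
Result: zqjbp

zqjbp


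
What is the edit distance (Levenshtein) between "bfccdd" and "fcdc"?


Computing edit distance: "bfccdd" -> "fcdc"
DP table:
           f    c    d    c
      0    1    2    3    4
  b   1    1    2    3    4
  f   2    1    2    3    4
  c   3    2    1    2    3
  c   4    3    2    2    2
  d   5    4    3    2    3
  d   6    5    4    3    3
Edit distance = dp[6][4] = 3

3


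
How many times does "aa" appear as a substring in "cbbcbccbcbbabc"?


Searching for "aa" in "cbbcbccbcbbabc"
Scanning each position:
  Position 0: "cb" => no
  Position 1: "bb" => no
  Position 2: "bc" => no
  Position 3: "cb" => no
  Position 4: "bc" => no
  Position 5: "cc" => no
  Position 6: "cb" => no
  Position 7: "bc" => no
  Position 8: "cb" => no
  Position 9: "bb" => no
  Position 10: "ba" => no
  Position 11: "ab" => no
  Position 12: "bc" => no
Total occurrences: 0

0


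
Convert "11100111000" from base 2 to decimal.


Input: "11100111000" in base 2
Positional expansion:
  Digit '1' (value 1) x 2^10 = 1024
  Digit '1' (value 1) x 2^9 = 512
  Digit '1' (value 1) x 2^8 = 256
  Digit '0' (value 0) x 2^7 = 0
  Digit '0' (value 0) x 2^6 = 0
  Digit '1' (value 1) x 2^5 = 32
  Digit '1' (value 1) x 2^4 = 16
  Digit '1' (value 1) x 2^3 = 8
  Digit '0' (value 0) x 2^2 = 0
  Digit '0' (value 0) x 2^1 = 0
  Digit '0' (value 0) x 2^0 = 0
Sum = 1848

1848


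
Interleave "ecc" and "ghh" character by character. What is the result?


Interleaving "ecc" and "ghh":
  Position 0: 'e' from first, 'g' from second => "eg"
  Position 1: 'c' from first, 'h' from second => "ch"
  Position 2: 'c' from first, 'h' from second => "ch"
Result: egchch

egchch


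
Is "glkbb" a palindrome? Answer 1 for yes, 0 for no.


Input: glkbb
Reversed: bbklg
  Compare pos 0 ('g') with pos 4 ('b'): MISMATCH
  Compare pos 1 ('l') with pos 3 ('b'): MISMATCH
Result: not a palindrome

0


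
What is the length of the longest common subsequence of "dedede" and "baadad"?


LCS of "dedede" and "baadad"
DP table:
           b    a    a    d    a    d
      0    0    0    0    0    0    0
  d   0    0    0    0    1    1    1
  e   0    0    0    0    1    1    1
  d   0    0    0    0    1    1    2
  e   0    0    0    0    1    1    2
  d   0    0    0    0    1    1    2
  e   0    0    0    0    1    1    2
LCS length = dp[6][6] = 2

2


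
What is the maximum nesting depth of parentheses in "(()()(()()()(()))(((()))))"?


Input: "(()()(()()()(()))(((()))))"
Tracking depth:
  Position 0 '(': depth becomes 1
  Position 1 '(': depth becomes 2
  Position 2 ')': depth becomes 1
  Position 3 '(': depth becomes 2
  Position 4 ')': depth becomes 1
  Position 5 '(': depth becomes 2
  Position 6 '(': depth becomes 3
  Position 7 ')': depth becomes 2
  Position 8 '(': depth becomes 3
  Position 9 ')': depth becomes 2
  Position 10 '(': depth becomes 3
  Position 11 ')': depth becomes 2
  Position 12 '(': depth becomes 3
  Position 13 '(': depth becomes 4
  Position 14 ')': depth becomes 3
  Position 15 ')': depth becomes 2
  Position 16 ')': depth becomes 1
  Position 17 '(': depth becomes 2
  Position 18 '(': depth becomes 3
  Position 19 '(': depth becomes 4
  Position 20 '(': depth becomes 5
  Position 21 ')': depth becomes 4
  Position 22 ')': depth becomes 3
  Position 23 ')': depth becomes 2
  Position 24 ')': depth becomes 1
  Position 25 ')': depth becomes 0
Maximum depth reached: 5

5


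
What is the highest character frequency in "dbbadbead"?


Input: dbbadbead
Character counts:
  'a': 2
  'b': 3
  'd': 3
  'e': 1
Maximum frequency: 3

3


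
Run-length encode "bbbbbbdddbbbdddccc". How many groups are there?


Input: bbbbbbdddbbbdddccc
Scanning for consecutive runs:
  Group 1: 'b' x 6 (positions 0-5)
  Group 2: 'd' x 3 (positions 6-8)
  Group 3: 'b' x 3 (positions 9-11)
  Group 4: 'd' x 3 (positions 12-14)
  Group 5: 'c' x 3 (positions 15-17)
Total groups: 5

5


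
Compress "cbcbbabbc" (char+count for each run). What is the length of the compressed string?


Input: cbcbbabbc
Runs:
  'c' x 1 => "c1"
  'b' x 1 => "b1"
  'c' x 1 => "c1"
  'b' x 2 => "b2"
  'a' x 1 => "a1"
  'b' x 2 => "b2"
  'c' x 1 => "c1"
Compressed: "c1b1c1b2a1b2c1"
Compressed length: 14

14


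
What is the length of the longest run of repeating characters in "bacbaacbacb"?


Input: "bacbaacbacb"
Scanning for longest run:
  Position 1 ('a'): new char, reset run to 1
  Position 2 ('c'): new char, reset run to 1
  Position 3 ('b'): new char, reset run to 1
  Position 4 ('a'): new char, reset run to 1
  Position 5 ('a'): continues run of 'a', length=2
  Position 6 ('c'): new char, reset run to 1
  Position 7 ('b'): new char, reset run to 1
  Position 8 ('a'): new char, reset run to 1
  Position 9 ('c'): new char, reset run to 1
  Position 10 ('b'): new char, reset run to 1
Longest run: 'a' with length 2

2


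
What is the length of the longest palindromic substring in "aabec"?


Input: "aabec"
Checking substrings for palindromes:
  [0:2] "aa" (len 2) => palindrome
Longest palindromic substring: "aa" with length 2

2


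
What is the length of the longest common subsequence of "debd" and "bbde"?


LCS of "debd" and "bbde"
DP table:
           b    b    d    e
      0    0    0    0    0
  d   0    0    0    1    1
  e   0    0    0    1    2
  b   0    1    1    1    2
  d   0    1    1    2    2
LCS length = dp[4][4] = 2

2


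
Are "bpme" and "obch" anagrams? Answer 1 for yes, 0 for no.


Strings: "bpme", "obch"
Sorted first:  bemp
Sorted second: bcho
Differ at position 1: 'e' vs 'c' => not anagrams

0


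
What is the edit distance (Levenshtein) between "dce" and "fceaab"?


Computing edit distance: "dce" -> "fceaab"
DP table:
           f    c    e    a    a    b
      0    1    2    3    4    5    6
  d   1    1    2    3    4    5    6
  c   2    2    1    2    3    4    5
  e   3    3    2    1    2    3    4
Edit distance = dp[3][6] = 4

4


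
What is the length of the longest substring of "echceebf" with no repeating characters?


Input: "echceebf"
Sliding window (track last position of each char):
  Position 0 ('e'): window [0,0] length 1 -- new best
  Position 1 ('c'): window [0,1] length 2 -- new best
  Position 2 ('h'): window [0,2] length 3 -- new best
  Position 3 ('c'): repeat (last at 1), move window start to 2
  Position 3 ('c'): window [2,3] length 2
  Position 4 ('e'): window [2,4] length 3
  Position 5 ('e'): repeat (last at 4), move window start to 5
  Position 5 ('e'): window [5,5] length 1
  Position 6 ('b'): window [5,6] length 2
  Position 7 ('f'): window [5,7] length 3
Longest substring with no repeats: "ech" with length 3

3


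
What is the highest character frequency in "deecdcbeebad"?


Input: deecdcbeebad
Character counts:
  'a': 1
  'b': 2
  'c': 2
  'd': 3
  'e': 4
Maximum frequency: 4

4


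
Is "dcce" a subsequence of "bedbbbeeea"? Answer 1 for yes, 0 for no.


Check if "dcce" is a subsequence of "bedbbbeeea"
Greedy scan:
  Position 0 ('b'): no match needed
  Position 1 ('e'): no match needed
  Position 2 ('d'): matches sub[0] = 'd'
  Position 3 ('b'): no match needed
  Position 4 ('b'): no match needed
  Position 5 ('b'): no match needed
  Position 6 ('e'): no match needed
  Position 7 ('e'): no match needed
  Position 8 ('e'): no match needed
  Position 9 ('a'): no match needed
Only matched 1/4 characters => not a subsequence

0


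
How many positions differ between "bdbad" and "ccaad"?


Comparing "bdbad" and "ccaad" position by position:
  Position 0: 'b' vs 'c' => DIFFER
  Position 1: 'd' vs 'c' => DIFFER
  Position 2: 'b' vs 'a' => DIFFER
  Position 3: 'a' vs 'a' => same
  Position 4: 'd' vs 'd' => same
Positions that differ: 3

3


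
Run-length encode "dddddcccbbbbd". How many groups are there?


Input: dddddcccbbbbd
Scanning for consecutive runs:
  Group 1: 'd' x 5 (positions 0-4)
  Group 2: 'c' x 3 (positions 5-7)
  Group 3: 'b' x 4 (positions 8-11)
  Group 4: 'd' x 1 (positions 12-12)
Total groups: 4

4


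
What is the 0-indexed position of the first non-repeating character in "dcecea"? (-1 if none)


Input: dcecea
Character frequencies:
  'a': 1
  'c': 2
  'd': 1
  'e': 2
Scanning left to right for freq == 1:
  Position 0 ('d'): unique! => answer = 0

0


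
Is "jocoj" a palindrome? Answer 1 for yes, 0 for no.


Input: jocoj
Reversed: jocoj
  Compare pos 0 ('j') with pos 4 ('j'): match
  Compare pos 1 ('o') with pos 3 ('o'): match
Result: palindrome

1


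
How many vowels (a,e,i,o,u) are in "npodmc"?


Input: npodmc
Checking each character:
  'n' at position 0: consonant
  'p' at position 1: consonant
  'o' at position 2: vowel (running total: 1)
  'd' at position 3: consonant
  'm' at position 4: consonant
  'c' at position 5: consonant
Total vowels: 1

1


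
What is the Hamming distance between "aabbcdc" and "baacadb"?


Comparing "aabbcdc" and "baacadb" position by position:
  Position 0: 'a' vs 'b' => differ
  Position 1: 'a' vs 'a' => same
  Position 2: 'b' vs 'a' => differ
  Position 3: 'b' vs 'c' => differ
  Position 4: 'c' vs 'a' => differ
  Position 5: 'd' vs 'd' => same
  Position 6: 'c' vs 'b' => differ
Total differences (Hamming distance): 5

5


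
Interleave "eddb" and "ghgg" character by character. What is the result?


Interleaving "eddb" and "ghgg":
  Position 0: 'e' from first, 'g' from second => "eg"
  Position 1: 'd' from first, 'h' from second => "dh"
  Position 2: 'd' from first, 'g' from second => "dg"
  Position 3: 'b' from first, 'g' from second => "bg"
Result: egdhdgbg

egdhdgbg


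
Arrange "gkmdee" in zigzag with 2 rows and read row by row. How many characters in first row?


Zigzag "gkmdee" into 2 rows:
Placing characters:
  'g' => row 0
  'k' => row 1
  'm' => row 0
  'd' => row 1
  'e' => row 0
  'e' => row 1
Rows:
  Row 0: "gme"
  Row 1: "kde"
First row length: 3

3


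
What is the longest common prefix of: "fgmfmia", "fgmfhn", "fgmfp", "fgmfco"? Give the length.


Words: fgmfmia, fgmfhn, fgmfp, fgmfco
  Position 0: all 'f' => match
  Position 1: all 'g' => match
  Position 2: all 'm' => match
  Position 3: all 'f' => match
  Position 4: ('m', 'h', 'p', 'c') => mismatch, stop
LCP = "fgmf" (length 4)

4


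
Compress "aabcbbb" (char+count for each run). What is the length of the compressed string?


Input: aabcbbb
Runs:
  'a' x 2 => "a2"
  'b' x 1 => "b1"
  'c' x 1 => "c1"
  'b' x 3 => "b3"
Compressed: "a2b1c1b3"
Compressed length: 8

8


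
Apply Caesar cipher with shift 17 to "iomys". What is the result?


Caesar cipher: shift "iomys" by 17
  'i' (pos 8) + 17 = pos 25 = 'z'
  'o' (pos 14) + 17 = pos 5 = 'f'
  'm' (pos 12) + 17 = pos 3 = 'd'
  'y' (pos 24) + 17 = pos 15 = 'p'
  's' (pos 18) + 17 = pos 9 = 'j'
Result: zfdpj

zfdpj


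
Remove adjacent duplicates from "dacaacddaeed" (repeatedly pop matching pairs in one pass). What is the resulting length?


Input: dacaacddaeed
Stack-based adjacent duplicate removal:
  Read 'd': push. Stack: d
  Read 'a': push. Stack: da
  Read 'c': push. Stack: dac
  Read 'a': push. Stack: daca
  Read 'a': matches stack top 'a' => pop. Stack: dac
  Read 'c': matches stack top 'c' => pop. Stack: da
  Read 'd': push. Stack: dad
  Read 'd': matches stack top 'd' => pop. Stack: da
  Read 'a': matches stack top 'a' => pop. Stack: d
  Read 'e': push. Stack: de
  Read 'e': matches stack top 'e' => pop. Stack: d
  Read 'd': matches stack top 'd' => pop. Stack: (empty)
Final stack: "" (length 0)

0


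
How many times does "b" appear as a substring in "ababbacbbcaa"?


Searching for "b" in "ababbacbbcaa"
Scanning each position:
  Position 0: "a" => no
  Position 1: "b" => MATCH
  Position 2: "a" => no
  Position 3: "b" => MATCH
  Position 4: "b" => MATCH
  Position 5: "a" => no
  Position 6: "c" => no
  Position 7: "b" => MATCH
  Position 8: "b" => MATCH
  Position 9: "c" => no
  Position 10: "a" => no
  Position 11: "a" => no
Total occurrences: 5

5


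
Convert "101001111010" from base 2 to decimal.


Input: "101001111010" in base 2
Positional expansion:
  Digit '1' (value 1) x 2^11 = 2048
  Digit '0' (value 0) x 2^10 = 0
  Digit '1' (value 1) x 2^9 = 512
  Digit '0' (value 0) x 2^8 = 0
  Digit '0' (value 0) x 2^7 = 0
  Digit '1' (value 1) x 2^6 = 64
  Digit '1' (value 1) x 2^5 = 32
  Digit '1' (value 1) x 2^4 = 16
  Digit '1' (value 1) x 2^3 = 8
  Digit '0' (value 0) x 2^2 = 0
  Digit '1' (value 1) x 2^1 = 2
  Digit '0' (value 0) x 2^0 = 0
Sum = 2682

2682


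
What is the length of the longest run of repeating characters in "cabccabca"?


Input: "cabccabca"
Scanning for longest run:
  Position 1 ('a'): new char, reset run to 1
  Position 2 ('b'): new char, reset run to 1
  Position 3 ('c'): new char, reset run to 1
  Position 4 ('c'): continues run of 'c', length=2
  Position 5 ('a'): new char, reset run to 1
  Position 6 ('b'): new char, reset run to 1
  Position 7 ('c'): new char, reset run to 1
  Position 8 ('a'): new char, reset run to 1
Longest run: 'c' with length 2

2


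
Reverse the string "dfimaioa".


Input: dfimaioa
Reading characters right to left:
  Position 7: 'a'
  Position 6: 'o'
  Position 5: 'i'
  Position 4: 'a'
  Position 3: 'm'
  Position 2: 'i'
  Position 1: 'f'
  Position 0: 'd'
Reversed: aoiamifd

aoiamifd


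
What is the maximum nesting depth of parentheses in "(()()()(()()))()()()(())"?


Input: "(()()()(()()))()()()(())"
Tracking depth:
  Position 0 '(': depth becomes 1
  Position 1 '(': depth becomes 2
  Position 2 ')': depth becomes 1
  Position 3 '(': depth becomes 2
  Position 4 ')': depth becomes 1
  Position 5 '(': depth becomes 2
  Position 6 ')': depth becomes 1
  Position 7 '(': depth becomes 2
  Position 8 '(': depth becomes 3
  Position 9 ')': depth becomes 2
  Position 10 '(': depth becomes 3
  Position 11 ')': depth becomes 2
  Position 12 ')': depth becomes 1
  Position 13 ')': depth becomes 0
  Position 14 '(': depth becomes 1
  Position 15 ')': depth becomes 0
  Position 16 '(': depth becomes 1
  Position 17 ')': depth becomes 0
  Position 18 '(': depth becomes 1
  Position 19 ')': depth becomes 0
  Position 20 '(': depth becomes 1
  Position 21 '(': depth becomes 2
  Position 22 ')': depth becomes 1
  Position 23 ')': depth becomes 0
Maximum depth reached: 3

3


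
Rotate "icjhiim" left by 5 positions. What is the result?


Input: "icjhiim", rotate left by 5
First 5 characters: "icjhi"
Remaining characters: "im"
Concatenate remaining + first: "im" + "icjhi" = "imicjhi"

imicjhi


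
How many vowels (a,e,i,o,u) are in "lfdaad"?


Input: lfdaad
Checking each character:
  'l' at position 0: consonant
  'f' at position 1: consonant
  'd' at position 2: consonant
  'a' at position 3: vowel (running total: 1)
  'a' at position 4: vowel (running total: 2)
  'd' at position 5: consonant
Total vowels: 2

2


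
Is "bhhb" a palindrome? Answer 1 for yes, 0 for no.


Input: bhhb
Reversed: bhhb
  Compare pos 0 ('b') with pos 3 ('b'): match
  Compare pos 1 ('h') with pos 2 ('h'): match
Result: palindrome

1


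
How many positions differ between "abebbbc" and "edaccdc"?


Comparing "abebbbc" and "edaccdc" position by position:
  Position 0: 'a' vs 'e' => DIFFER
  Position 1: 'b' vs 'd' => DIFFER
  Position 2: 'e' vs 'a' => DIFFER
  Position 3: 'b' vs 'c' => DIFFER
  Position 4: 'b' vs 'c' => DIFFER
  Position 5: 'b' vs 'd' => DIFFER
  Position 6: 'c' vs 'c' => same
Positions that differ: 6

6


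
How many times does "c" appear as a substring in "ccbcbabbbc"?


Searching for "c" in "ccbcbabbbc"
Scanning each position:
  Position 0: "c" => MATCH
  Position 1: "c" => MATCH
  Position 2: "b" => no
  Position 3: "c" => MATCH
  Position 4: "b" => no
  Position 5: "a" => no
  Position 6: "b" => no
  Position 7: "b" => no
  Position 8: "b" => no
  Position 9: "c" => MATCH
Total occurrences: 4

4


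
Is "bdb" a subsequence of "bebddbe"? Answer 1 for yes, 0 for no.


Check if "bdb" is a subsequence of "bebddbe"
Greedy scan:
  Position 0 ('b'): matches sub[0] = 'b'
  Position 1 ('e'): no match needed
  Position 2 ('b'): no match needed
  Position 3 ('d'): matches sub[1] = 'd'
  Position 4 ('d'): no match needed
  Position 5 ('b'): matches sub[2] = 'b'
  Position 6 ('e'): no match needed
All 3 characters matched => is a subsequence

1


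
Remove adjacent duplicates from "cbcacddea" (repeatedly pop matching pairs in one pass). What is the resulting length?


Input: cbcacddea
Stack-based adjacent duplicate removal:
  Read 'c': push. Stack: c
  Read 'b': push. Stack: cb
  Read 'c': push. Stack: cbc
  Read 'a': push. Stack: cbca
  Read 'c': push. Stack: cbcac
  Read 'd': push. Stack: cbcacd
  Read 'd': matches stack top 'd' => pop. Stack: cbcac
  Read 'e': push. Stack: cbcace
  Read 'a': push. Stack: cbcacea
Final stack: "cbcacea" (length 7)

7


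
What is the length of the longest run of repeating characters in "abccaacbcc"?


Input: "abccaacbcc"
Scanning for longest run:
  Position 1 ('b'): new char, reset run to 1
  Position 2 ('c'): new char, reset run to 1
  Position 3 ('c'): continues run of 'c', length=2
  Position 4 ('a'): new char, reset run to 1
  Position 5 ('a'): continues run of 'a', length=2
  Position 6 ('c'): new char, reset run to 1
  Position 7 ('b'): new char, reset run to 1
  Position 8 ('c'): new char, reset run to 1
  Position 9 ('c'): continues run of 'c', length=2
Longest run: 'c' with length 2

2


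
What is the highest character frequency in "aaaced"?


Input: aaaced
Character counts:
  'a': 3
  'c': 1
  'd': 1
  'e': 1
Maximum frequency: 3

3


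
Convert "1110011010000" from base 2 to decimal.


Input: "1110011010000" in base 2
Positional expansion:
  Digit '1' (value 1) x 2^12 = 4096
  Digit '1' (value 1) x 2^11 = 2048
  Digit '1' (value 1) x 2^10 = 1024
  Digit '0' (value 0) x 2^9 = 0
  Digit '0' (value 0) x 2^8 = 0
  Digit '1' (value 1) x 2^7 = 128
  Digit '1' (value 1) x 2^6 = 64
  Digit '0' (value 0) x 2^5 = 0
  Digit '1' (value 1) x 2^4 = 16
  Digit '0' (value 0) x 2^3 = 0
  Digit '0' (value 0) x 2^2 = 0
  Digit '0' (value 0) x 2^1 = 0
  Digit '0' (value 0) x 2^0 = 0
Sum = 7376

7376


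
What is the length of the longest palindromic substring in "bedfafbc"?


Input: "bedfafbc"
Checking substrings for palindromes:
  [3:6] "faf" (len 3) => palindrome
Longest palindromic substring: "faf" with length 3

3


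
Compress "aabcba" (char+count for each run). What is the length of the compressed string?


Input: aabcba
Runs:
  'a' x 2 => "a2"
  'b' x 1 => "b1"
  'c' x 1 => "c1"
  'b' x 1 => "b1"
  'a' x 1 => "a1"
Compressed: "a2b1c1b1a1"
Compressed length: 10

10


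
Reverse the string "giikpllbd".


Input: giikpllbd
Reading characters right to left:
  Position 8: 'd'
  Position 7: 'b'
  Position 6: 'l'
  Position 5: 'l'
  Position 4: 'p'
  Position 3: 'k'
  Position 2: 'i'
  Position 1: 'i'
  Position 0: 'g'
Reversed: dbllpkiig

dbllpkiig


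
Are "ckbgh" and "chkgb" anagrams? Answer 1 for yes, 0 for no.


Strings: "ckbgh", "chkgb"
Sorted first:  bcghk
Sorted second: bcghk
Sorted forms match => anagrams

1


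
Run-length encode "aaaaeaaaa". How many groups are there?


Input: aaaaeaaaa
Scanning for consecutive runs:
  Group 1: 'a' x 4 (positions 0-3)
  Group 2: 'e' x 1 (positions 4-4)
  Group 3: 'a' x 4 (positions 5-8)
Total groups: 3

3


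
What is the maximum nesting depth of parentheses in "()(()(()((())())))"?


Input: "()(()(()((())())))"
Tracking depth:
  Position 0 '(': depth becomes 1
  Position 1 ')': depth becomes 0
  Position 2 '(': depth becomes 1
  Position 3 '(': depth becomes 2
  Position 4 ')': depth becomes 1
  Position 5 '(': depth becomes 2
  Position 6 '(': depth becomes 3
  Position 7 ')': depth becomes 2
  Position 8 '(': depth becomes 3
  Position 9 '(': depth becomes 4
  Position 10 '(': depth becomes 5
  Position 11 ')': depth becomes 4
  Position 12 ')': depth becomes 3
  Position 13 '(': depth becomes 4
  Position 14 ')': depth becomes 3
  Position 15 ')': depth becomes 2
  Position 16 ')': depth becomes 1
  Position 17 ')': depth becomes 0
Maximum depth reached: 5

5


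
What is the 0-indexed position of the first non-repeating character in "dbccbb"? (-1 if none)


Input: dbccbb
Character frequencies:
  'b': 3
  'c': 2
  'd': 1
Scanning left to right for freq == 1:
  Position 0 ('d'): unique! => answer = 0

0


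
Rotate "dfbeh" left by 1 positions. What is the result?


Input: "dfbeh", rotate left by 1
First 1 characters: "d"
Remaining characters: "fbeh"
Concatenate remaining + first: "fbeh" + "d" = "fbehd"

fbehd


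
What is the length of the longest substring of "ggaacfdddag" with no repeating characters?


Input: "ggaacfdddag"
Sliding window (track last position of each char):
  Position 0 ('g'): window [0,0] length 1 -- new best
  Position 1 ('g'): repeat (last at 0), move window start to 1
  Position 1 ('g'): window [1,1] length 1
  Position 2 ('a'): window [1,2] length 2 -- new best
  Position 3 ('a'): repeat (last at 2), move window start to 3
  Position 3 ('a'): window [3,3] length 1
  Position 4 ('c'): window [3,4] length 2
  Position 5 ('f'): window [3,5] length 3 -- new best
  Position 6 ('d'): window [3,6] length 4 -- new best
  Position 7 ('d'): repeat (last at 6), move window start to 7
  Position 7 ('d'): window [7,7] length 1
  Position 8 ('d'): repeat (last at 7), move window start to 8
  Position 8 ('d'): window [8,8] length 1
  Position 9 ('a'): window [8,9] length 2
  Position 10 ('g'): window [8,10] length 3
Longest substring with no repeats: "acfd" with length 4

4


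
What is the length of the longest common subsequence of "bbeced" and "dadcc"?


LCS of "bbeced" and "dadcc"
DP table:
           d    a    d    c    c
      0    0    0    0    0    0
  b   0    0    0    0    0    0
  b   0    0    0    0    0    0
  e   0    0    0    0    0    0
  c   0    0    0    0    1    1
  e   0    0    0    0    1    1
  d   0    1    1    1    1    1
LCS length = dp[6][5] = 1

1


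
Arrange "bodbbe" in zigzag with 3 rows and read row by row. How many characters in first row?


Zigzag "bodbbe" into 3 rows:
Placing characters:
  'b' => row 0
  'o' => row 1
  'd' => row 2
  'b' => row 1
  'b' => row 0
  'e' => row 1
Rows:
  Row 0: "bb"
  Row 1: "obe"
  Row 2: "d"
First row length: 2

2


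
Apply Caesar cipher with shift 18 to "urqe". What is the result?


Caesar cipher: shift "urqe" by 18
  'u' (pos 20) + 18 = pos 12 = 'm'
  'r' (pos 17) + 18 = pos 9 = 'j'
  'q' (pos 16) + 18 = pos 8 = 'i'
  'e' (pos 4) + 18 = pos 22 = 'w'
Result: mjiw

mjiw


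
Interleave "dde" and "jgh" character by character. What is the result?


Interleaving "dde" and "jgh":
  Position 0: 'd' from first, 'j' from second => "dj"
  Position 1: 'd' from first, 'g' from second => "dg"
  Position 2: 'e' from first, 'h' from second => "eh"
Result: djdgeh

djdgeh


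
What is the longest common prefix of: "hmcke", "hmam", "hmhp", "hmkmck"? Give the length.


Words: hmcke, hmam, hmhp, hmkmck
  Position 0: all 'h' => match
  Position 1: all 'm' => match
  Position 2: ('c', 'a', 'h', 'k') => mismatch, stop
LCP = "hm" (length 2)

2


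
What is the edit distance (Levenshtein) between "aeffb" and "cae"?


Computing edit distance: "aeffb" -> "cae"
DP table:
           c    a    e
      0    1    2    3
  a   1    1    1    2
  e   2    2    2    1
  f   3    3    3    2
  f   4    4    4    3
  b   5    5    5    4
Edit distance = dp[5][3] = 4

4


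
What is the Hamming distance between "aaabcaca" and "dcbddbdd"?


Comparing "aaabcaca" and "dcbddbdd" position by position:
  Position 0: 'a' vs 'd' => differ
  Position 1: 'a' vs 'c' => differ
  Position 2: 'a' vs 'b' => differ
  Position 3: 'b' vs 'd' => differ
  Position 4: 'c' vs 'd' => differ
  Position 5: 'a' vs 'b' => differ
  Position 6: 'c' vs 'd' => differ
  Position 7: 'a' vs 'd' => differ
Total differences (Hamming distance): 8

8


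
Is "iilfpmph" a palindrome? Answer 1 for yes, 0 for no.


Input: iilfpmph
Reversed: hpmpflii
  Compare pos 0 ('i') with pos 7 ('h'): MISMATCH
  Compare pos 1 ('i') with pos 6 ('p'): MISMATCH
  Compare pos 2 ('l') with pos 5 ('m'): MISMATCH
  Compare pos 3 ('f') with pos 4 ('p'): MISMATCH
Result: not a palindrome

0


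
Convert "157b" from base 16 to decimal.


Input: "157b" in base 16
Positional expansion:
  Digit '1' (value 1) x 16^3 = 4096
  Digit '5' (value 5) x 16^2 = 1280
  Digit '7' (value 7) x 16^1 = 112
  Digit 'b' (value 11) x 16^0 = 11
Sum = 5499

5499


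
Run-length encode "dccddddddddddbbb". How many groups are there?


Input: dccddddddddddbbb
Scanning for consecutive runs:
  Group 1: 'd' x 1 (positions 0-0)
  Group 2: 'c' x 2 (positions 1-2)
  Group 3: 'd' x 10 (positions 3-12)
  Group 4: 'b' x 3 (positions 13-15)
Total groups: 4

4


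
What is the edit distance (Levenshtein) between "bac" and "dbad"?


Computing edit distance: "bac" -> "dbad"
DP table:
           d    b    a    d
      0    1    2    3    4
  b   1    1    1    2    3
  a   2    2    2    1    2
  c   3    3    3    2    2
Edit distance = dp[3][4] = 2

2


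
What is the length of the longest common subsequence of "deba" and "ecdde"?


LCS of "deba" and "ecdde"
DP table:
           e    c    d    d    e
      0    0    0    0    0    0
  d   0    0    0    1    1    1
  e   0    1    1    1    1    2
  b   0    1    1    1    1    2
  a   0    1    1    1    1    2
LCS length = dp[4][5] = 2

2


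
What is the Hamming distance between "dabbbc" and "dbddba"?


Comparing "dabbbc" and "dbddba" position by position:
  Position 0: 'd' vs 'd' => same
  Position 1: 'a' vs 'b' => differ
  Position 2: 'b' vs 'd' => differ
  Position 3: 'b' vs 'd' => differ
  Position 4: 'b' vs 'b' => same
  Position 5: 'c' vs 'a' => differ
Total differences (Hamming distance): 4

4


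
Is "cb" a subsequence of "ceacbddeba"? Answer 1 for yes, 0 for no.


Check if "cb" is a subsequence of "ceacbddeba"
Greedy scan:
  Position 0 ('c'): matches sub[0] = 'c'
  Position 1 ('e'): no match needed
  Position 2 ('a'): no match needed
  Position 3 ('c'): no match needed
  Position 4 ('b'): matches sub[1] = 'b'
  Position 5 ('d'): no match needed
  Position 6 ('d'): no match needed
  Position 7 ('e'): no match needed
  Position 8 ('b'): no match needed
  Position 9 ('a'): no match needed
All 2 characters matched => is a subsequence

1


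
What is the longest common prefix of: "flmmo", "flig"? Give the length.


Words: flmmo, flig
  Position 0: all 'f' => match
  Position 1: all 'l' => match
  Position 2: ('m', 'i') => mismatch, stop
LCP = "fl" (length 2)

2


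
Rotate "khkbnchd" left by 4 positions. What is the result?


Input: "khkbnchd", rotate left by 4
First 4 characters: "khkb"
Remaining characters: "nchd"
Concatenate remaining + first: "nchd" + "khkb" = "nchdkhkb"

nchdkhkb


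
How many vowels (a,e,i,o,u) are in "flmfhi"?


Input: flmfhi
Checking each character:
  'f' at position 0: consonant
  'l' at position 1: consonant
  'm' at position 2: consonant
  'f' at position 3: consonant
  'h' at position 4: consonant
  'i' at position 5: vowel (running total: 1)
Total vowels: 1

1


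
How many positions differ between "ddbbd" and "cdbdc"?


Comparing "ddbbd" and "cdbdc" position by position:
  Position 0: 'd' vs 'c' => DIFFER
  Position 1: 'd' vs 'd' => same
  Position 2: 'b' vs 'b' => same
  Position 3: 'b' vs 'd' => DIFFER
  Position 4: 'd' vs 'c' => DIFFER
Positions that differ: 3

3


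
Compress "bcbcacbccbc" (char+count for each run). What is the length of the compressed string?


Input: bcbcacbccbc
Runs:
  'b' x 1 => "b1"
  'c' x 1 => "c1"
  'b' x 1 => "b1"
  'c' x 1 => "c1"
  'a' x 1 => "a1"
  'c' x 1 => "c1"
  'b' x 1 => "b1"
  'c' x 2 => "c2"
  'b' x 1 => "b1"
  'c' x 1 => "c1"
Compressed: "b1c1b1c1a1c1b1c2b1c1"
Compressed length: 20

20


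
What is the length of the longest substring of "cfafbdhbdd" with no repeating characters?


Input: "cfafbdhbdd"
Sliding window (track last position of each char):
  Position 0 ('c'): window [0,0] length 1 -- new best
  Position 1 ('f'): window [0,1] length 2 -- new best
  Position 2 ('a'): window [0,2] length 3 -- new best
  Position 3 ('f'): repeat (last at 1), move window start to 2
  Position 3 ('f'): window [2,3] length 2
  Position 4 ('b'): window [2,4] length 3
  Position 5 ('d'): window [2,5] length 4 -- new best
  Position 6 ('h'): window [2,6] length 5 -- new best
  Position 7 ('b'): repeat (last at 4), move window start to 5
  Position 7 ('b'): window [5,7] length 3
  Position 8 ('d'): repeat (last at 5), move window start to 6
  Position 8 ('d'): window [6,8] length 3
  Position 9 ('d'): repeat (last at 8), move window start to 9
  Position 9 ('d'): window [9,9] length 1
Longest substring with no repeats: "afbdh" with length 5

5


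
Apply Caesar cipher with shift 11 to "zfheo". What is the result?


Caesar cipher: shift "zfheo" by 11
  'z' (pos 25) + 11 = pos 10 = 'k'
  'f' (pos 5) + 11 = pos 16 = 'q'
  'h' (pos 7) + 11 = pos 18 = 's'
  'e' (pos 4) + 11 = pos 15 = 'p'
  'o' (pos 14) + 11 = pos 25 = 'z'
Result: kqspz

kqspz


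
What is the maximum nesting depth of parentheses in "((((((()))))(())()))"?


Input: "((((((()))))(())()))"
Tracking depth:
  Position 0 '(': depth becomes 1
  Position 1 '(': depth becomes 2
  Position 2 '(': depth becomes 3
  Position 3 '(': depth becomes 4
  Position 4 '(': depth becomes 5
  Position 5 '(': depth becomes 6
  Position 6 '(': depth becomes 7
  Position 7 ')': depth becomes 6
  Position 8 ')': depth becomes 5
  Position 9 ')': depth becomes 4
  Position 10 ')': depth becomes 3
  Position 11 ')': depth becomes 2
  Position 12 '(': depth becomes 3
  Position 13 '(': depth becomes 4
  Position 14 ')': depth becomes 3
  Position 15 ')': depth becomes 2
  Position 16 '(': depth becomes 3
  Position 17 ')': depth becomes 2
  Position 18 ')': depth becomes 1
  Position 19 ')': depth becomes 0
Maximum depth reached: 7

7


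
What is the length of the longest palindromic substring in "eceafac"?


Input: "eceafac"
Checking substrings for palindromes:
  [0:3] "ece" (len 3) => palindrome
  [3:6] "afa" (len 3) => palindrome
Longest palindromic substring: "ece" with length 3

3


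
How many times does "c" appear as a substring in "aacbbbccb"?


Searching for "c" in "aacbbbccb"
Scanning each position:
  Position 0: "a" => no
  Position 1: "a" => no
  Position 2: "c" => MATCH
  Position 3: "b" => no
  Position 4: "b" => no
  Position 5: "b" => no
  Position 6: "c" => MATCH
  Position 7: "c" => MATCH
  Position 8: "b" => no
Total occurrences: 3

3


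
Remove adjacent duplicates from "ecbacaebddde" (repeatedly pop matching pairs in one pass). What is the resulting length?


Input: ecbacaebddde
Stack-based adjacent duplicate removal:
  Read 'e': push. Stack: e
  Read 'c': push. Stack: ec
  Read 'b': push. Stack: ecb
  Read 'a': push. Stack: ecba
  Read 'c': push. Stack: ecbac
  Read 'a': push. Stack: ecbaca
  Read 'e': push. Stack: ecbacae
  Read 'b': push. Stack: ecbacaeb
  Read 'd': push. Stack: ecbacaebd
  Read 'd': matches stack top 'd' => pop. Stack: ecbacaeb
  Read 'd': push. Stack: ecbacaebd
  Read 'e': push. Stack: ecbacaebde
Final stack: "ecbacaebde" (length 10)

10


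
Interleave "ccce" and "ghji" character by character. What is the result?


Interleaving "ccce" and "ghji":
  Position 0: 'c' from first, 'g' from second => "cg"
  Position 1: 'c' from first, 'h' from second => "ch"
  Position 2: 'c' from first, 'j' from second => "cj"
  Position 3: 'e' from first, 'i' from second => "ei"
Result: cgchcjei

cgchcjei


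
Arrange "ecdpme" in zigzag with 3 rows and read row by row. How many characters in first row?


Zigzag "ecdpme" into 3 rows:
Placing characters:
  'e' => row 0
  'c' => row 1
  'd' => row 2
  'p' => row 1
  'm' => row 0
  'e' => row 1
Rows:
  Row 0: "em"
  Row 1: "cpe"
  Row 2: "d"
First row length: 2

2


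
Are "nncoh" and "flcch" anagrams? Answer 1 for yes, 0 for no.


Strings: "nncoh", "flcch"
Sorted first:  chnno
Sorted second: ccfhl
Differ at position 1: 'h' vs 'c' => not anagrams

0


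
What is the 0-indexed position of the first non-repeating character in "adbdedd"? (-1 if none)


Input: adbdedd
Character frequencies:
  'a': 1
  'b': 1
  'd': 4
  'e': 1
Scanning left to right for freq == 1:
  Position 0 ('a'): unique! => answer = 0

0


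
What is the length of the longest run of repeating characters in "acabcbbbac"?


Input: "acabcbbbac"
Scanning for longest run:
  Position 1 ('c'): new char, reset run to 1
  Position 2 ('a'): new char, reset run to 1
  Position 3 ('b'): new char, reset run to 1
  Position 4 ('c'): new char, reset run to 1
  Position 5 ('b'): new char, reset run to 1
  Position 6 ('b'): continues run of 'b', length=2
  Position 7 ('b'): continues run of 'b', length=3
  Position 8 ('a'): new char, reset run to 1
  Position 9 ('c'): new char, reset run to 1
Longest run: 'b' with length 3

3


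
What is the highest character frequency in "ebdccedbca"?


Input: ebdccedbca
Character counts:
  'a': 1
  'b': 2
  'c': 3
  'd': 2
  'e': 2
Maximum frequency: 3

3


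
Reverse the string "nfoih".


Input: nfoih
Reading characters right to left:
  Position 4: 'h'
  Position 3: 'i'
  Position 2: 'o'
  Position 1: 'f'
  Position 0: 'n'
Reversed: hiofn

hiofn


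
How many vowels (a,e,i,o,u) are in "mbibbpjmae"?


Input: mbibbpjmae
Checking each character:
  'm' at position 0: consonant
  'b' at position 1: consonant
  'i' at position 2: vowel (running total: 1)
  'b' at position 3: consonant
  'b' at position 4: consonant
  'p' at position 5: consonant
  'j' at position 6: consonant
  'm' at position 7: consonant
  'a' at position 8: vowel (running total: 2)
  'e' at position 9: vowel (running total: 3)
Total vowels: 3

3


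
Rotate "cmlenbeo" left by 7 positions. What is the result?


Input: "cmlenbeo", rotate left by 7
First 7 characters: "cmlenbe"
Remaining characters: "o"
Concatenate remaining + first: "o" + "cmlenbe" = "ocmlenbe"

ocmlenbe


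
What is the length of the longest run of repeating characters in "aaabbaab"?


Input: "aaabbaab"
Scanning for longest run:
  Position 1 ('a'): continues run of 'a', length=2
  Position 2 ('a'): continues run of 'a', length=3
  Position 3 ('b'): new char, reset run to 1
  Position 4 ('b'): continues run of 'b', length=2
  Position 5 ('a'): new char, reset run to 1
  Position 6 ('a'): continues run of 'a', length=2
  Position 7 ('b'): new char, reset run to 1
Longest run: 'a' with length 3

3


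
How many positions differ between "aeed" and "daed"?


Comparing "aeed" and "daed" position by position:
  Position 0: 'a' vs 'd' => DIFFER
  Position 1: 'e' vs 'a' => DIFFER
  Position 2: 'e' vs 'e' => same
  Position 3: 'd' vs 'd' => same
Positions that differ: 2

2


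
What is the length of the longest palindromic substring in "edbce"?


Input: "edbce"
Checking substrings for palindromes:
  No multi-char palindromic substrings found
Longest palindromic substring: "e" with length 1

1


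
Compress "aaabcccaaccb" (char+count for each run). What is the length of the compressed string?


Input: aaabcccaaccb
Runs:
  'a' x 3 => "a3"
  'b' x 1 => "b1"
  'c' x 3 => "c3"
  'a' x 2 => "a2"
  'c' x 2 => "c2"
  'b' x 1 => "b1"
Compressed: "a3b1c3a2c2b1"
Compressed length: 12

12


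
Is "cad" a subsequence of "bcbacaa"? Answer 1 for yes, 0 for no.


Check if "cad" is a subsequence of "bcbacaa"
Greedy scan:
  Position 0 ('b'): no match needed
  Position 1 ('c'): matches sub[0] = 'c'
  Position 2 ('b'): no match needed
  Position 3 ('a'): matches sub[1] = 'a'
  Position 4 ('c'): no match needed
  Position 5 ('a'): no match needed
  Position 6 ('a'): no match needed
Only matched 2/3 characters => not a subsequence

0


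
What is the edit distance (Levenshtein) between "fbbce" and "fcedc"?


Computing edit distance: "fbbce" -> "fcedc"
DP table:
           f    c    e    d    c
      0    1    2    3    4    5
  f   1    0    1    2    3    4
  b   2    1    1    2    3    4
  b   3    2    2    2    3    4
  c   4    3    2    3    3    3
  e   5    4    3    2    3    4
Edit distance = dp[5][5] = 4

4


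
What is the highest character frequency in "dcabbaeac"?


Input: dcabbaeac
Character counts:
  'a': 3
  'b': 2
  'c': 2
  'd': 1
  'e': 1
Maximum frequency: 3

3


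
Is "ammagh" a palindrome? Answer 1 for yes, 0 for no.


Input: ammagh
Reversed: hgamma
  Compare pos 0 ('a') with pos 5 ('h'): MISMATCH
  Compare pos 1 ('m') with pos 4 ('g'): MISMATCH
  Compare pos 2 ('m') with pos 3 ('a'): MISMATCH
Result: not a palindrome

0


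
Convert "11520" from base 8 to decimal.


Input: "11520" in base 8
Positional expansion:
  Digit '1' (value 1) x 8^4 = 4096
  Digit '1' (value 1) x 8^3 = 512
  Digit '5' (value 5) x 8^2 = 320
  Digit '2' (value 2) x 8^1 = 16
  Digit '0' (value 0) x 8^0 = 0
Sum = 4944

4944


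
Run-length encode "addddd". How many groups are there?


Input: addddd
Scanning for consecutive runs:
  Group 1: 'a' x 1 (positions 0-0)
  Group 2: 'd' x 5 (positions 1-5)
Total groups: 2

2


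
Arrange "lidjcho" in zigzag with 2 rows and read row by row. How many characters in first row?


Zigzag "lidjcho" into 2 rows:
Placing characters:
  'l' => row 0
  'i' => row 1
  'd' => row 0
  'j' => row 1
  'c' => row 0
  'h' => row 1
  'o' => row 0
Rows:
  Row 0: "ldco"
  Row 1: "ijh"
First row length: 4

4


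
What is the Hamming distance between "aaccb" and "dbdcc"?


Comparing "aaccb" and "dbdcc" position by position:
  Position 0: 'a' vs 'd' => differ
  Position 1: 'a' vs 'b' => differ
  Position 2: 'c' vs 'd' => differ
  Position 3: 'c' vs 'c' => same
  Position 4: 'b' vs 'c' => differ
Total differences (Hamming distance): 4

4
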